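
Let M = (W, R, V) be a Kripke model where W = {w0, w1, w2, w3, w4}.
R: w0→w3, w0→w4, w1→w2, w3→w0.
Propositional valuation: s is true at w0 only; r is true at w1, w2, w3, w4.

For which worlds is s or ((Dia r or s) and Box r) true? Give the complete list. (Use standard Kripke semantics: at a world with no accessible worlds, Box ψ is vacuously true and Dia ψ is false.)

w0, w1

Recall that Box ψ holds at a world iff ψ holds at every accessible world, and Dia ψ holds iff ψ holds at some accessible world.
Let φ = s or ((Dia r or s) and Box r). Evaluate φ at each world:
  w0 (successors {w3, w4}): φ is true.
  w1 (successors {w2}): φ is true.
  w2 (successors ∅): φ is false.
  w3 (successors {w0}): φ is false.
  w4 (successors ∅): φ is false.
For instance, at w0:
  At w0: s is true, (Dia r or s) and Box r is true, so s or ((Dia r or s) and Box r) is true.
    At w0: Dia r or s is true, Box r is true, so (Dia r or s) and Box r is true.
      At w0: Dia r is true, s is true, so Dia r or s is true.
      At w0: Box r requires r at every successor {w3, w4}.
        At w3: r is true.
        At w4: r is true.
      So Box r is true at w0.
Satisfying worlds: {w0, w1}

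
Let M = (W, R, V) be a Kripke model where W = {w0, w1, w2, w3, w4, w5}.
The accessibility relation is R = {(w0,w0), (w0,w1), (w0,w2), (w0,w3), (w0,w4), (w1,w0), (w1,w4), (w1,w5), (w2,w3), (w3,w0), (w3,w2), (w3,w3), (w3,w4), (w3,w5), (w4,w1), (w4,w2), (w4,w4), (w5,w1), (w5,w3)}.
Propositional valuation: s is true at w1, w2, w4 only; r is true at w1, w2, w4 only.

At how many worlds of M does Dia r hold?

5

Let φ = Dia r. Evaluate φ at each world:
  w0 (successors {w0, w1, w2, w3, w4}): φ is true.
  w1 (successors {w0, w4, w5}): φ is true.
  w2 (successors {w3}): φ is false.
  w3 (successors {w0, w2, w3, w4, w5}): φ is true.
  w4 (successors {w1, w2, w4}): φ is true.
  w5 (successors {w1, w3}): φ is true.
For instance, at w1:
  At w1: Dia r requires r at some successor in {w0, w4, w5}.
    r holds at w4, so Dia r is true at w1.
Satisfying worlds: {w0, w1, w3, w4, w5}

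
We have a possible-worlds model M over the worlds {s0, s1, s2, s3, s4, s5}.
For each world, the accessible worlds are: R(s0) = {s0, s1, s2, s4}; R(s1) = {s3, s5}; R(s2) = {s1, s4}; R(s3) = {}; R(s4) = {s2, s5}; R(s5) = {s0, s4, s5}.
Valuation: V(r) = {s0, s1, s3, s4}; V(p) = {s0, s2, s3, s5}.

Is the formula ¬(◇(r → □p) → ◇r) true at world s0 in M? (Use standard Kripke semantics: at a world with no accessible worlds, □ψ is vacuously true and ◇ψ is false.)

At s0: ◇(r → □p) → ◇r is true, so ¬(◇(r → □p) → ◇r) is false.
  At s0: ◇(r → □p) is true, ◇r is true, so ◇(r → □p) → ◇r is true.
    At s0: ◇(r → □p) requires r → □p at some successor in {s0, s1, s2, s4}.
      r → □p holds at s1, so ◇(r → □p) is true at s0.
    At s0: ◇r requires r at some successor in {s0, s1, s2, s4}.
      r holds at s0, so ◇r is true at s0.

No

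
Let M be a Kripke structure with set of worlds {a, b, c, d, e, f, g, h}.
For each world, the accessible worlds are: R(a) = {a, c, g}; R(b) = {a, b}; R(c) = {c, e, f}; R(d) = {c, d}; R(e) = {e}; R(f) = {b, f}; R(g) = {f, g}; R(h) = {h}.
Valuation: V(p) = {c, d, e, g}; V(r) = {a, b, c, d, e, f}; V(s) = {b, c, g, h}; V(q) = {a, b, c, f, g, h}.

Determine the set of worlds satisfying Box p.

d, e

Recall that Box ψ holds at a world iff ψ holds at every accessible world, and Dia ψ holds iff ψ holds at some accessible world.
Let φ = Box p. Evaluate φ at each world:
  a (successors {a, c, g}): φ is false.
  b (successors {a, b}): φ is false.
  c (successors {c, e, f}): φ is false.
  d (successors {c, d}): φ is true.
  e (successors {e}): φ is true.
  f (successors {b, f}): φ is false.
  g (successors {f, g}): φ is false.
  h (successors {h}): φ is false.
For instance, at g:
  At g: Box p requires p at every successor {f, g}.
    p fails at f, so Box p is false at g.
Satisfying worlds: {d, e}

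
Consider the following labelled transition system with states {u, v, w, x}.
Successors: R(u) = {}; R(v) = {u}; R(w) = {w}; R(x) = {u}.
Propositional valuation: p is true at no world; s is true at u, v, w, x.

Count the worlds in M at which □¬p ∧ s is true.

4

Recall that □ψ holds at a world iff ψ holds at every accessible world, and ◇ψ holds iff ψ holds at some accessible world.
Let φ = □¬p ∧ s. Evaluate φ at each world:
  u (successors ∅): φ is true.
  v (successors {u}): φ is true.
  w (successors {w}): φ is true.
  x (successors {u}): φ is true.
For instance, at w:
  At w: □¬p is true, s is true, so □¬p ∧ s is true.
    At w: □¬p requires ¬p at every successor {w}.
      At w: ¬p is true.
    So □¬p is true at w.
Satisfying worlds: {u, v, w, x}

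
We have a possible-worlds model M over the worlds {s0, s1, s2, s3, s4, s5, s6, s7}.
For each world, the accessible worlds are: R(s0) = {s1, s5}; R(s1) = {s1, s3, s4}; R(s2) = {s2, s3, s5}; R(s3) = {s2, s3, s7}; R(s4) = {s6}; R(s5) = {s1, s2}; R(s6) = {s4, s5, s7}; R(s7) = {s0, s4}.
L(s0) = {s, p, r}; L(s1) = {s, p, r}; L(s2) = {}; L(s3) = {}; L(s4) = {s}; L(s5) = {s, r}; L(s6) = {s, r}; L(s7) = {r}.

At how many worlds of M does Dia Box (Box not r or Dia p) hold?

1

Let φ = Dia Box (Box not r or Dia p). Evaluate φ at each world:
  s0 (successors {s1, s5}): φ is false.
  s1 (successors {s1, s3, s4}): φ is false.
  s2 (successors {s2, s3, s5}): φ is false.
  s3 (successors {s2, s3, s7}): φ is false.
  s4 (successors {s6}): φ is false.
  s5 (successors {s1, s2}): φ is false.
  s6 (successors {s4, s5, s7}): φ is false.
  s7 (successors {s0, s4}): φ is true.
For instance, at s6:
  At s6: Dia Box (Box not r or Dia p) requires Box (Box not r or Dia p) at some successor in {s4, s5, s7}.
    At s4: Box (Box not r or Dia p) is false.
    At s5: Box (Box not r or Dia p) is false.
    At s7: Box (Box not r or Dia p) is false.
  So Dia Box (Box not r or Dia p) is false at s6.
Satisfying worlds: {s7}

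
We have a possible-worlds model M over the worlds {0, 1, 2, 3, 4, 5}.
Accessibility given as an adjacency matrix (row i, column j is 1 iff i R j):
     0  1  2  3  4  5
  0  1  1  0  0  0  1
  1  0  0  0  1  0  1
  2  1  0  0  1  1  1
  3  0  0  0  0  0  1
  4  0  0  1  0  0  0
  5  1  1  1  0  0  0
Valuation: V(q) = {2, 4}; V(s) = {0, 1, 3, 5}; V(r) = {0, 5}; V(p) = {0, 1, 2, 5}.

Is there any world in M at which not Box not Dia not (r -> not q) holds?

No

Let φ = not Box not Dia not (r -> not q). Evaluate φ at each world:
  0 (successors {0, 1, 5}): φ is false.
  1 (successors {3, 5}): φ is false.
  2 (successors {0, 3, 4, 5}): φ is false.
  3 (successors {5}): φ is false.
  4 (successors {2}): φ is false.
  5 (successors {0, 1, 2}): φ is false.
For instance, at 1:
  At 1: Box not Dia not (r -> not q) is true, so not Box not Dia not (r -> not q) is false.
    At 1: Box not Dia not (r -> not q) requires not Dia not (r -> not q) at every successor {3, 5}.
      At 3: not Dia not (r -> not q) is true.
      At 5: not Dia not (r -> not q) is true.
    So Box not Dia not (r -> not q) is true at 1.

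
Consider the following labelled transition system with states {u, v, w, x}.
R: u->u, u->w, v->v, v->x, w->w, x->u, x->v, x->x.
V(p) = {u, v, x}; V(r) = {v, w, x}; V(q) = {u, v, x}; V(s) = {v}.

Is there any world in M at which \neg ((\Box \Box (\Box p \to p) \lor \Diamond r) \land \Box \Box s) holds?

Recall that \Box ψ holds at a world iff ψ holds at every accessible world, and \Diamond ψ holds iff ψ holds at some accessible world.
Let φ = \neg ((\Box \Box (\Box p \to p) \lor \Diamond r) \land \Box \Box s). Evaluate φ at each world:
  u (successors {u, w}): φ is true.
  v (successors {v, x}): φ is true.
  w (successors {w}): φ is true.
  x (successors {u, v, x}): φ is true.
Detail at u (witness):
  At u: (\Box \Box (\Box p \to p) \lor \Diamond r) \land \Box \Box s is false, so \neg ((\Box \Box (\Box p \to p) \lor \Diamond r) \land \Box \Box s) is true.
    At u: \Box \Box (\Box p \to p) \lor \Diamond r is true, \Box \Box s is false, so (\Box \Box (\Box p \to p) \lor \Diamond r) \land \Box \Box s is false.
      At u: \Box \Box (\Box p \to p) is true, \Diamond r is true, so \Box \Box (\Box p \to p) \lor \Diamond r is true.
      At u: \Box \Box s requires \Box s at every successor {u, w}.
        \Box s fails at u, so \Box \Box s is false at u.

Yes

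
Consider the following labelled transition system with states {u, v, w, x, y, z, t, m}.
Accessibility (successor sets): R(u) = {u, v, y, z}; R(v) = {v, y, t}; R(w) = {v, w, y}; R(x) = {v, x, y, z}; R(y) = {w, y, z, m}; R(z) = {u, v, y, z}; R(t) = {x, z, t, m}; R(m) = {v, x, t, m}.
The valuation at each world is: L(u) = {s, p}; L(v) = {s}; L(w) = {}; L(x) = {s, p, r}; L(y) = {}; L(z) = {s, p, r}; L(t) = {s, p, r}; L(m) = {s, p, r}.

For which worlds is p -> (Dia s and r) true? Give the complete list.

Let φ = p -> (Dia s and r). Evaluate φ at each world:
  u (successors {u, v, y, z}): φ is false.
  v (successors {v, y, t}): φ is true.
  w (successors {v, w, y}): φ is true.
  x (successors {v, x, y, z}): φ is true.
  y (successors {w, y, z, m}): φ is true.
  z (successors {u, v, y, z}): φ is true.
  t (successors {x, z, t, m}): φ is true.
  m (successors {v, x, t, m}): φ is true.
For instance, at v:
  At v: p is false, Dia s and r is false, so p -> (Dia s and r) is true.
    At v: Dia s is true, r is false, so Dia s and r is false.
      At v: Dia s requires s at some successor in {v, y, t}.
        s holds at v, so Dia s is true at v.
Satisfying worlds: {v, w, x, y, z, t, m}

v, w, x, y, z, t, m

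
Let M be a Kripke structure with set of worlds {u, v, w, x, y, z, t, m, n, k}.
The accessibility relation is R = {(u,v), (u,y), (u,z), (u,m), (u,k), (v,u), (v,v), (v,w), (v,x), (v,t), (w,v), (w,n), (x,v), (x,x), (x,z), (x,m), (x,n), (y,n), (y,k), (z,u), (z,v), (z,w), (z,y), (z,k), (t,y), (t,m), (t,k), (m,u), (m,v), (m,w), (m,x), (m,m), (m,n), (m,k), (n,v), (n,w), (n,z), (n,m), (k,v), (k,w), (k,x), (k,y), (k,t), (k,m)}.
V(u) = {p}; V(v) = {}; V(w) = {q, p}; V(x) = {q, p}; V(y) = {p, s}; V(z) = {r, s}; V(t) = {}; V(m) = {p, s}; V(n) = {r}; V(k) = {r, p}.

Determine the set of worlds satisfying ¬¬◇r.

Recall that ◇ψ holds at a world iff ψ holds at some accessible world.
Let φ = ¬¬◇r. Evaluate φ at each world:
  u (successors {v, y, z, m, k}): φ is true.
  v (successors {u, v, w, x, t}): φ is false.
  w (successors {v, n}): φ is true.
  x (successors {v, x, z, m, n}): φ is true.
  y (successors {n, k}): φ is true.
  z (successors {u, v, w, y, k}): φ is true.
  t (successors {y, m, k}): φ is true.
  m (successors {u, v, w, x, m, n, k}): φ is true.
  n (successors {v, w, z, m}): φ is true.
  k (successors {v, w, x, y, t, m}): φ is false.
For instance, at m:
  At m: ¬◇r is false, so ¬¬◇r is true.
    At m: ◇r is true, so ¬◇r is false.
      At m: ◇r requires r at some successor in {u, v, w, x, m, n, k}.
        r holds at n, so ◇r is true at m.
Satisfying worlds: {u, w, x, y, z, t, m, n}

u, w, x, y, z, t, m, n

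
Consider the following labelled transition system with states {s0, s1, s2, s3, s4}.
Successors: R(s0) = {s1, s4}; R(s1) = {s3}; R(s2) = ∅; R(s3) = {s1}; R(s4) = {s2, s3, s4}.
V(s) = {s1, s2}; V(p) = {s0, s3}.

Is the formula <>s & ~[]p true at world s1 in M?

At s1: <>s is false, ~[]p is false, so <>s & ~[]p is false.
  At s1: <>s requires s at some successor in {s3}.
    At s3: s is false.
  So <>s is false at s1.
  At s1: []p is true, so ~[]p is false.
    At s1: []p requires p at every successor {s3}.
      At s3: p is true.
    So []p is true at s1.

No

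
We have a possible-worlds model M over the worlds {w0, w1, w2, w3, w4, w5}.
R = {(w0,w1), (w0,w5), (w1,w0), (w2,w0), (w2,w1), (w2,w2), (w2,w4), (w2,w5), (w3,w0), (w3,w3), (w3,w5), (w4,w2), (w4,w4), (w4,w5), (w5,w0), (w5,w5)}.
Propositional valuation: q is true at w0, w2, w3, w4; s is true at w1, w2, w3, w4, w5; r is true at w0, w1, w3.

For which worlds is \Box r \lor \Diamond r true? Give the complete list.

w0, w1, w2, w3, w5

Recall that \Box ψ holds at a world iff ψ holds at every accessible world, and \Diamond ψ holds iff ψ holds at some accessible world.
Let φ = \Box r \lor \Diamond r. Evaluate φ at each world:
  w0 (successors {w1, w5}): φ is true.
  w1 (successors {w0}): φ is true.
  w2 (successors {w0, w1, w2, w4, w5}): φ is true.
  w3 (successors {w0, w3, w5}): φ is true.
  w4 (successors {w2, w4, w5}): φ is false.
  w5 (successors {w0, w5}): φ is true.
For instance, at w1:
  At w1: \Box r is true, \Diamond r is true, so \Box r \lor \Diamond r is true.
    At w1: \Box r requires r at every successor {w0}.
      At w0: r is true.
    So \Box r is true at w1.
    At w1: \Diamond r requires r at some successor in {w0}.
      r holds at w0, so \Diamond r is true at w1.
Satisfying worlds: {w0, w1, w2, w3, w5}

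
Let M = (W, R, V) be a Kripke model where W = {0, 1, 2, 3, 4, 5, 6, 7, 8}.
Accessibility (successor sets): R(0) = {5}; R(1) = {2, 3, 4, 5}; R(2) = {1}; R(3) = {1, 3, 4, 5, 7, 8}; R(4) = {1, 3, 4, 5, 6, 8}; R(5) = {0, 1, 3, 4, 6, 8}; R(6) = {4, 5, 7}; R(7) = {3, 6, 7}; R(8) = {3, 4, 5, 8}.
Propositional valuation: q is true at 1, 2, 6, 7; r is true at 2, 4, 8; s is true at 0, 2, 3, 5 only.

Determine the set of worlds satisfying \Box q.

Let φ = \Box q. Evaluate φ at each world:
  0 (successors {5}): φ is false.
  1 (successors {2, 3, 4, 5}): φ is false.
  2 (successors {1}): φ is true.
  3 (successors {1, 3, 4, 5, 7, 8}): φ is false.
  4 (successors {1, 3, 4, 5, 6, 8}): φ is false.
  5 (successors {0, 1, 3, 4, 6, 8}): φ is false.
  6 (successors {4, 5, 7}): φ is false.
  7 (successors {3, 6, 7}): φ is false.
  8 (successors {3, 4, 5, 8}): φ is false.
For instance, at 7:
  At 7: \Box q requires q at every successor {3, 6, 7}.
    q fails at 3, so \Box q is false at 7.
Satisfying worlds: {2}

2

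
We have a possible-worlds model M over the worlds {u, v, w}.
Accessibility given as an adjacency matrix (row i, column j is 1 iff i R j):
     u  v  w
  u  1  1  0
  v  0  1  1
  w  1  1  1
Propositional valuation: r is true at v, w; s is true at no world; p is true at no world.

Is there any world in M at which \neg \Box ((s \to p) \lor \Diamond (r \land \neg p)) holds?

Recall that \Box ψ holds at a world iff ψ holds at every accessible world, and \Diamond ψ holds iff ψ holds at some accessible world.
Let φ = \neg \Box ((s \to p) \lor \Diamond (r \land \neg p)). Evaluate φ at each world:
  u (successors {u, v}): φ is false.
  v (successors {v, w}): φ is false.
  w (successors {u, v, w}): φ is false.
For instance, at w:
  At w: \Box ((s \to p) \lor \Diamond (r \land \neg p)) is true, so \neg \Box ((s \to p) \lor \Diamond (r \land \neg p)) is false.
    At w: \Box ((s \to p) \lor \Diamond (r \land \neg p)) requires (s \to p) \lor \Diamond (r \land \neg p) at every successor {u, v, w}.
      At u: (s \to p) \lor \Diamond (r \land \neg p) is true.
      At v: (s \to p) \lor \Diamond (r \land \neg p) is true.
      At w: (s \to p) \lor \Diamond (r \land \neg p) is true.
    So \Box ((s \to p) \lor \Diamond (r \land \neg p)) is true at w.

No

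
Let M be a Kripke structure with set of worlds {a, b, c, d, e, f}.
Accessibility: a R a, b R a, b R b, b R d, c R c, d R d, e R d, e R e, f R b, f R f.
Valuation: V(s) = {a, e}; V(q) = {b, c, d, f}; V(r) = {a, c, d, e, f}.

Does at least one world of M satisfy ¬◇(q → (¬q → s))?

No

Let φ = ¬◇(q → (¬q → s)). Evaluate φ at each world:
  a (successors {a}): φ is false.
  b (successors {a, b, d}): φ is false.
  c (successors {c}): φ is false.
  d (successors {d}): φ is false.
  e (successors {d, e}): φ is false.
  f (successors {b, f}): φ is false.
For instance, at e:
  At e: ◇(q → (¬q → s)) is true, so ¬◇(q → (¬q → s)) is false.
    At e: ◇(q → (¬q → s)) requires q → (¬q → s) at some successor in {d, e}.
      q → (¬q → s) holds at d, so ◇(q → (¬q → s)) is true at e.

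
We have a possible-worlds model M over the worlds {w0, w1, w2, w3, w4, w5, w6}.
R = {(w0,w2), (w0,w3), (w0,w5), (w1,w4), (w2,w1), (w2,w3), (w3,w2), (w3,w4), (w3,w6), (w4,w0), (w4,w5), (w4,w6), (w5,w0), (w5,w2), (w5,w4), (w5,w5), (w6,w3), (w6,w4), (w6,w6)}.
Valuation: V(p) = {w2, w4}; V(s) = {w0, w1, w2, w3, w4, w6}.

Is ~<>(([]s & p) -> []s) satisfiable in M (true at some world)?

No

Let φ = ~<>(([]s & p) -> []s). Evaluate φ at each world:
  w0 (successors {w2, w3, w5}): φ is false.
  w1 (successors {w4}): φ is false.
  w2 (successors {w1, w3}): φ is false.
  w3 (successors {w2, w4, w6}): φ is false.
  w4 (successors {w0, w5, w6}): φ is false.
  w5 (successors {w0, w2, w4, w5}): φ is false.
  w6 (successors {w3, w4, w6}): φ is false.
For instance, at w2:
  At w2: <>(([]s & p) -> []s) is true, so ~<>(([]s & p) -> []s) is false.
    At w2: <>(([]s & p) -> []s) requires ([]s & p) -> []s at some successor in {w1, w3}.
      ([]s & p) -> []s holds at w1, so <>(([]s & p) -> []s) is true at w2.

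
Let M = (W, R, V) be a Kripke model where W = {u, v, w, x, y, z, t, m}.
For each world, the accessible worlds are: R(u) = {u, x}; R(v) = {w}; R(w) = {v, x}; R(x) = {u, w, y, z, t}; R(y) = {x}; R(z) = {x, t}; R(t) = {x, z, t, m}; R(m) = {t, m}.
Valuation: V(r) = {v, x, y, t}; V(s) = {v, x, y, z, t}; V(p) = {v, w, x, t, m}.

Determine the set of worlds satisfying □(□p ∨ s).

v, w, y, z, t, m

Let φ = □(□p ∨ s). Evaluate φ at each world:
  u (successors {u, x}): φ is false.
  v (successors {w}): φ is true.
  w (successors {v, x}): φ is true.
  x (successors {u, w, y, z, t}): φ is false.
  y (successors {x}): φ is true.
  z (successors {x, t}): φ is true.
  t (successors {x, z, t, m}): φ is true.
  m (successors {t, m}): φ is true.
For instance, at y:
  At y: □(□p ∨ s) requires □p ∨ s at every successor {x}.
      At x: □p is false, s is true, so □p ∨ s is true.
  So □(□p ∨ s) is true at y.
Satisfying worlds: {v, w, y, z, t, m}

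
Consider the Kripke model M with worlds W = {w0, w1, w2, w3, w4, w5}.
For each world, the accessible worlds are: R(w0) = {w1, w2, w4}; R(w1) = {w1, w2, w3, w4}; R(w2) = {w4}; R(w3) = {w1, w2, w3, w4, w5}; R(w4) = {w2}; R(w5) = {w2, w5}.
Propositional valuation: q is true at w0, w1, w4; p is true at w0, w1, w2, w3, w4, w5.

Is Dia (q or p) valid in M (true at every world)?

Yes

Let φ = Dia (q or p). Evaluate φ at each world:
  w0 (successors {w1, w2, w4}): φ is true.
  w1 (successors {w1, w2, w3, w4}): φ is true.
  w2 (successors {w4}): φ is true.
  w3 (successors {w1, w2, w3, w4, w5}): φ is true.
  w4 (successors {w2}): φ is true.
  w5 (successors {w2, w5}): φ is true.
For instance, at w1:
  At w1: Dia (q or p) requires q or p at some successor in {w1, w2, w3, w4}.
    q or p holds at w1, so Dia (q or p) is true at w1.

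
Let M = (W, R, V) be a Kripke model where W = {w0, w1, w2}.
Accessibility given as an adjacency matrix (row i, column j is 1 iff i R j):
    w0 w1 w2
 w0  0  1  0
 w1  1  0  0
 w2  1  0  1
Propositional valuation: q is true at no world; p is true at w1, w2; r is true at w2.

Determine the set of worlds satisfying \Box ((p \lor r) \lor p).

Let φ = \Box ((p \lor r) \lor p). Evaluate φ at each world:
  w0 (successors {w1}): φ is true.
  w1 (successors {w0}): φ is false.
  w2 (successors {w0, w2}): φ is false.
For instance, at w2:
  At w2: \Box ((p \lor r) \lor p) requires (p \lor r) \lor p at every successor {w0, w2}.
    (p \lor r) \lor p fails at w0, so \Box ((p \lor r) \lor p) is false at w2.
Satisfying worlds: {w0}

w0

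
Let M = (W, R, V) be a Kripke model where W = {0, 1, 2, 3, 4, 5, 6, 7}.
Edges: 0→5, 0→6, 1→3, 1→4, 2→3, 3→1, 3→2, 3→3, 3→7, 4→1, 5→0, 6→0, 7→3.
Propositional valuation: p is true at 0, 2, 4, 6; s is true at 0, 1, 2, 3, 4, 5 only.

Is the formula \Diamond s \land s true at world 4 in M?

At 4: \Diamond s is true, s is true, so \Diamond s \land s is true.
  At 4: \Diamond s requires s at some successor in {1}.
    s holds at 1, so \Diamond s is true at 4.

Yes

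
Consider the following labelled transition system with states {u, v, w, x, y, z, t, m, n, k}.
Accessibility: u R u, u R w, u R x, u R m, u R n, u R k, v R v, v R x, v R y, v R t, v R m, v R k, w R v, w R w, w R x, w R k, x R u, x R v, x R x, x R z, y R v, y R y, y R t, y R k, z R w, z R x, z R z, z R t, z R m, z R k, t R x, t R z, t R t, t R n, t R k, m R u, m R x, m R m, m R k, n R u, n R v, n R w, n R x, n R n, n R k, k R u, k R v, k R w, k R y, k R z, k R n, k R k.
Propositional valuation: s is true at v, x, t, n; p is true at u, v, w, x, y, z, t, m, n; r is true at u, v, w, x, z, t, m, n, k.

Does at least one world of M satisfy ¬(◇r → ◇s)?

Let φ = ¬(◇r → ◇s). Evaluate φ at each world:
  u (successors {u, w, x, m, n, k}): φ is false.
  v (successors {v, x, y, t, m, k}): φ is false.
  w (successors {v, w, x, k}): φ is false.
  x (successors {u, v, x, z}): φ is false.
  y (successors {v, y, t, k}): φ is false.
  z (successors {w, x, z, t, m, k}): φ is false.
  t (successors {x, z, t, n, k}): φ is false.
  m (successors {u, x, m, k}): φ is false.
  n (successors {u, v, w, x, n, k}): φ is false.
  k (successors {u, v, w, y, z, n, k}): φ is false.
For instance, at k:
  At k: ◇r → ◇s is true, so ¬(◇r → ◇s) is false.
    At k: ◇r is true, ◇s is true, so ◇r → ◇s is true.
      At k: ◇r requires r at some successor in {u, v, w, y, z, n, k}.
        r holds at u, so ◇r is true at k.
      At k: ◇s requires s at some successor in {u, v, w, y, z, n, k}.
        s holds at v, so ◇s is true at k.

No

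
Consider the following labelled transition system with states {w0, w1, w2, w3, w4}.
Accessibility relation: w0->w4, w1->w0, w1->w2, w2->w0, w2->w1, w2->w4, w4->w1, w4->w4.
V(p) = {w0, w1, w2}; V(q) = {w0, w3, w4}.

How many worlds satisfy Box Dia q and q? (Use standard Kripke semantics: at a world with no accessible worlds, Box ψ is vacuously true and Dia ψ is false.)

Let φ = Box Dia q and q. Evaluate φ at each world:
  w0 (successors {w4}): φ is true.
  w1 (successors {w0, w2}): φ is false.
  w2 (successors {w0, w1, w4}): φ is false.
  w3 (successors ∅): φ is true.
  w4 (successors {w1, w4}): φ is true.
For instance, at w2:
  At w2: Box Dia q is true, q is false, so Box Dia q and q is false.
    At w2: Box Dia q requires Dia q at every successor {w0, w1, w4}.
      At w0: Dia q is true.
      At w1: Dia q is true.
      At w4: Dia q is true.
    So Box Dia q is true at w2.
Satisfying worlds: {w0, w3, w4}

3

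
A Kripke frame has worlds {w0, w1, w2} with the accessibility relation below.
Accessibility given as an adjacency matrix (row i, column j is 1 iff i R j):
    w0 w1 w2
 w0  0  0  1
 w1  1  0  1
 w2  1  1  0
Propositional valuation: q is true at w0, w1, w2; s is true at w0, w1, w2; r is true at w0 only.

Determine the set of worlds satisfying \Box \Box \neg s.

Recall that \Box ψ holds at a world iff ψ holds at every accessible world, and \Diamond ψ holds iff ψ holds at some accessible world.
Let φ = \Box \Box \neg s. Evaluate φ at each world:
  w0 (successors {w2}): φ is false.
  w1 (successors {w0, w2}): φ is false.
  w2 (successors {w0, w1}): φ is false.
For instance, at w0:
  At w0: \Box \Box \neg s requires \Box \neg s at every successor {w2}.
    \Box \neg s fails at w2, so \Box \Box \neg s is false at w0.
      At w2: \Box \neg s requires \neg s at every successor {w0, w1}.
        \neg s fails at w0, so \Box \neg s is false at w2.
Satisfying worlds: none.

none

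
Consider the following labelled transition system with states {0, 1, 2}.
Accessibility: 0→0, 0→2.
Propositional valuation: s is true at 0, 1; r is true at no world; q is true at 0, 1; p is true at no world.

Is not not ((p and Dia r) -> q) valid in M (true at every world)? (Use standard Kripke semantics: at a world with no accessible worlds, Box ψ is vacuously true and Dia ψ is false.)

Let φ = not not ((p and Dia r) -> q). Evaluate φ at each world:
  0 (successors {0, 2}): φ is true.
  1 (successors ∅): φ is true.
  2 (successors ∅): φ is true.
For instance, at 0:
  At 0: not ((p and Dia r) -> q) is false, so not not ((p and Dia r) -> q) is true.
    At 0: (p and Dia r) -> q is true, so not ((p and Dia r) -> q) is false.
      At 0: p and Dia r is false, q is true, so (p and Dia r) -> q is true.

Yes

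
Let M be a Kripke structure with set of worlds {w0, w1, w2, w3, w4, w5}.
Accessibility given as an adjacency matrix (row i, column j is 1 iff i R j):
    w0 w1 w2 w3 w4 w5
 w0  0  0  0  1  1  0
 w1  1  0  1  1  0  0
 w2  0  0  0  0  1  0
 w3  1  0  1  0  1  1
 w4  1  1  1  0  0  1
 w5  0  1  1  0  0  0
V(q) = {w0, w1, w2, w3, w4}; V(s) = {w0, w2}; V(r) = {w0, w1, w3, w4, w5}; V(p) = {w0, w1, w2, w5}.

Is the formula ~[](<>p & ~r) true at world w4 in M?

Recall that []ψ holds at a world iff ψ holds at every accessible world, and <>ψ holds iff ψ holds at some accessible world.
At w4: [](<>p & ~r) is false, so ~[](<>p & ~r) is true.
  At w4: [](<>p & ~r) requires <>p & ~r at every successor {w0, w1, w2, w5}.
    <>p & ~r fails at w0, so [](<>p & ~r) is false at w4.
      At w0: <>p is false, ~r is false, so <>p & ~r is false.

Yes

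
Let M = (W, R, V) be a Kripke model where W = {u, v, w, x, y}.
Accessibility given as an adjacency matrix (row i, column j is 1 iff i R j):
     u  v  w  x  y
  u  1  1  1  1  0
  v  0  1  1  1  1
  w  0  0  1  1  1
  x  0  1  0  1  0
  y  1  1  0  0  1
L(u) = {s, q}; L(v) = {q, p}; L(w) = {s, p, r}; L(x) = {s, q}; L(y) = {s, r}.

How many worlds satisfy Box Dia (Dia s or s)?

5

Let φ = Box Dia (Dia s or s). Evaluate φ at each world:
  u (successors {u, v, w, x}): φ is true.
  v (successors {v, w, x, y}): φ is true.
  w (successors {w, x, y}): φ is true.
  x (successors {v, x}): φ is true.
  y (successors {u, v, y}): φ is true.
For instance, at y:
  At y: Box Dia (Dia s or s) requires Dia (Dia s or s) at every successor {u, v, y}.
      At u: Dia (Dia s or s) requires Dia s or s at some successor in {u, v, w, x}.
        Dia s or s holds at u, so Dia (Dia s or s) is true at u.
      At v: Dia (Dia s or s) requires Dia s or s at some successor in {v, w, x, y}.
        Dia s or s holds at v, so Dia (Dia s or s) is true at v.
      At y: Dia (Dia s or s) requires Dia s or s at some successor in {u, v, y}.
        Dia s or s holds at u, so Dia (Dia s or s) is true at y.
  So Box Dia (Dia s or s) is true at y.
Satisfying worlds: {u, v, w, x, y}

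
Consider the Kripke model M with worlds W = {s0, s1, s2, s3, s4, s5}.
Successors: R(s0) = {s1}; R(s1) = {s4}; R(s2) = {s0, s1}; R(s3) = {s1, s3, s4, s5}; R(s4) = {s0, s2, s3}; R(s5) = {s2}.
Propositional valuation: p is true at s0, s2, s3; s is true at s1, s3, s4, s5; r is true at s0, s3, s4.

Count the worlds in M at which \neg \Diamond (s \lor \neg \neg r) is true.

1

Let φ = \neg \Diamond (s \lor \neg \neg r). Evaluate φ at each world:
  s0 (successors {s1}): φ is false.
  s1 (successors {s4}): φ is false.
  s2 (successors {s0, s1}): φ is false.
  s3 (successors {s1, s3, s4, s5}): φ is false.
  s4 (successors {s0, s2, s3}): φ is false.
  s5 (successors {s2}): φ is true.
For instance, at s5:
  At s5: \Diamond (s \lor \neg \neg r) is false, so \neg \Diamond (s \lor \neg \neg r) is true.
    At s5: \Diamond (s \lor \neg \neg r) requires s \lor \neg \neg r at some successor in {s2}.
      At s2: s \lor \neg \neg r is false.
    So \Diamond (s \lor \neg \neg r) is false at s5.
Satisfying worlds: {s5}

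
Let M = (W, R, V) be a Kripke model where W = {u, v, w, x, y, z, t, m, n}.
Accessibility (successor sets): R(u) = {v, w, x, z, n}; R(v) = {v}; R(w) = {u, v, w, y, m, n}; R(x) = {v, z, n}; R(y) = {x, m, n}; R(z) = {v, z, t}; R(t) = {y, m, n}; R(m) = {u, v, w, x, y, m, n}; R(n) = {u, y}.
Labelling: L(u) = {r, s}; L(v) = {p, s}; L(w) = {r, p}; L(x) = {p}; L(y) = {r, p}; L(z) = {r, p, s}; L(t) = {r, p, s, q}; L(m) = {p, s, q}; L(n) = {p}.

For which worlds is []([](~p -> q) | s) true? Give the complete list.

Let φ = []([](~p -> q) | s). Evaluate φ at each world:
  u (successors {v, w, x, z, n}): φ is false.
  v (successors {v}): φ is true.
  w (successors {u, v, w, y, m, n}): φ is false.
  x (successors {v, z, n}): φ is false.
  y (successors {x, m, n}): φ is false.
  z (successors {v, z, t}): φ is true.
  t (successors {y, m, n}): φ is false.
  m (successors {u, v, w, x, y, m, n}): φ is false.
  n (successors {u, y}): φ is true.
For instance, at v:
  At v: []([](~p -> q) | s) requires [](~p -> q) | s at every successor {v}.
      At v: [](~p -> q) is true, s is true, so [](~p -> q) | s is true.
  So []([](~p -> q) | s) is true at v.
Satisfying worlds: {v, z, n}

v, z, n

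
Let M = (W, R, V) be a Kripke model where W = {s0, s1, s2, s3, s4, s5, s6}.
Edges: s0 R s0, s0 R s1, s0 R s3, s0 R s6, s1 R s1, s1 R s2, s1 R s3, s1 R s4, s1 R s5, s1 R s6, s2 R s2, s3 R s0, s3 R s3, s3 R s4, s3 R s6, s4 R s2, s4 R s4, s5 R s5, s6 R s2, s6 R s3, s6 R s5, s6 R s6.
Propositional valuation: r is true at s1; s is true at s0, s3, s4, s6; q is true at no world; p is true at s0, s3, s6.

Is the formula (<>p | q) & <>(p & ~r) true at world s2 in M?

Recall that <>ψ holds at a world iff ψ holds at some accessible world.
At s2: <>p | q is false, <>(p & ~r) is false, so (<>p | q) & <>(p & ~r) is false.
  At s2: <>p is false, q is false, so <>p | q is false.
    At s2: <>p requires p at some successor in {s2}.
      At s2: p is false.
    So <>p is false at s2.
  At s2: <>(p & ~r) requires p & ~r at some successor in {s2}.
    At s2: p & ~r is false.
  So <>(p & ~r) is false at s2.

No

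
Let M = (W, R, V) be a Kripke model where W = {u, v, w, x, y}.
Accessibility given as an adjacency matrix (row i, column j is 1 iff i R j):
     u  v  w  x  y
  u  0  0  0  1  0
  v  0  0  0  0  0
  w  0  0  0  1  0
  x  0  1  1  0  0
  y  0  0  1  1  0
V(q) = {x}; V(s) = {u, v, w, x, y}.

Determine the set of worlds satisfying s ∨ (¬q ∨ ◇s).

Let φ = s ∨ (¬q ∨ ◇s). Evaluate φ at each world:
  u (successors {x}): φ is true.
  v (successors ∅): φ is true.
  w (successors {x}): φ is true.
  x (successors {v, w}): φ is true.
  y (successors {w, x}): φ is true.
For instance, at u:
  At u: s is true, ¬q ∨ ◇s is true, so s ∨ (¬q ∨ ◇s) is true.
    At u: ¬q is true, ◇s is true, so ¬q ∨ ◇s is true.
      At u: ◇s requires s at some successor in {x}.
        s holds at x, so ◇s is true at u.
Satisfying worlds: {u, v, w, x, y}

u, v, w, x, y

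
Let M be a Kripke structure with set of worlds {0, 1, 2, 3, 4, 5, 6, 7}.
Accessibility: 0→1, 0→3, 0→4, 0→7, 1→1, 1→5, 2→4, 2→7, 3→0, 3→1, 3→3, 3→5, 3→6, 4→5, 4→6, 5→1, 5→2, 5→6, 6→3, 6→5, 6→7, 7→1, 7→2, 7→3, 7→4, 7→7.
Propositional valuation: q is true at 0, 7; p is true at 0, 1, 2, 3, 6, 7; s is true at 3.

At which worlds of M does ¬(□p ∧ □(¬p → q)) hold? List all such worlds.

0, 1, 2, 3, 4, 6, 7

Let φ = ¬(□p ∧ □(¬p → q)). Evaluate φ at each world:
  0 (successors {1, 3, 4, 7}): φ is true.
  1 (successors {1, 5}): φ is true.
  2 (successors {4, 7}): φ is true.
  3 (successors {0, 1, 3, 5, 6}): φ is true.
  4 (successors {5, 6}): φ is true.
  5 (successors {1, 2, 6}): φ is false.
  6 (successors {3, 5, 7}): φ is true.
  7 (successors {1, 2, 3, 4, 7}): φ is true.
For instance, at 1:
  At 1: □p ∧ □(¬p → q) is false, so ¬(□p ∧ □(¬p → q)) is true.
    At 1: □p is false, □(¬p → q) is false, so □p ∧ □(¬p → q) is false.
      At 1: □p requires p at every successor {1, 5}.
        p fails at 5, so □p is false at 1.
      At 1: □(¬p → q) requires ¬p → q at every successor {1, 5}.
        ¬p → q fails at 5, so □(¬p → q) is false at 1.
Satisfying worlds: {0, 1, 2, 3, 4, 6, 7}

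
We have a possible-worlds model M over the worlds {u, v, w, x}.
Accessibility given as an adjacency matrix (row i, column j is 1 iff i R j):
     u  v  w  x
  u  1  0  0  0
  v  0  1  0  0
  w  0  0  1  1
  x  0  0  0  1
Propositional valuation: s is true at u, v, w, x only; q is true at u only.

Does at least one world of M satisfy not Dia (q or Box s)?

Let φ = not Dia (q or Box s). Evaluate φ at each world:
  u (successors {u}): φ is false.
  v (successors {v}): φ is false.
  w (successors {w, x}): φ is false.
  x (successors {x}): φ is false.
For instance, at w:
  At w: Dia (q or Box s) is true, so not Dia (q or Box s) is false.
    At w: Dia (q or Box s) requires q or Box s at some successor in {w, x}.
      q or Box s holds at w, so Dia (q or Box s) is true at w.

No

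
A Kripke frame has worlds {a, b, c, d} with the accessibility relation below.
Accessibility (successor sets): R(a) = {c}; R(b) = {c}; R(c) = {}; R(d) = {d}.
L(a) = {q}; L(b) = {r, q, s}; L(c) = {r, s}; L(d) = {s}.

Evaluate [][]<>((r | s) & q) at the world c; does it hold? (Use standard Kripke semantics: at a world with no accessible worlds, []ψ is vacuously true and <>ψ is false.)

At c: no accessible worlds, so [][]<>((r | s) & q) holds vacuously.

Yes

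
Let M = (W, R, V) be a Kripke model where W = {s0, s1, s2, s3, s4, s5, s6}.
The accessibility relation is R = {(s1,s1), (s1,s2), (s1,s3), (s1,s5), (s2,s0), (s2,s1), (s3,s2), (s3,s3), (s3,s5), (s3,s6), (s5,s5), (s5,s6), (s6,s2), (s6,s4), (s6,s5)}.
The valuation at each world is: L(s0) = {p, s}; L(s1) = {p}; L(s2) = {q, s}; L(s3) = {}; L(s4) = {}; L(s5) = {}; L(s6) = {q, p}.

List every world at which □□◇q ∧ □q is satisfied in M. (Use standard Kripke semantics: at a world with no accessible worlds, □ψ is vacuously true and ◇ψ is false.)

s0, s4

Let φ = □□◇q ∧ □q. Evaluate φ at each world:
  s0 (successors ∅): φ is true.
  s1 (successors {s1, s2, s3, s5}): φ is false.
  s2 (successors {s0, s1}): φ is false.
  s3 (successors {s2, s3, s5, s6}): φ is false.
  s4 (successors ∅): φ is true.
  s5 (successors {s5, s6}): φ is false.
  s6 (successors {s2, s4, s5}): φ is false.
For instance, at s6:
  At s6: □□◇q is false, □q is false, so □□◇q ∧ □q is false.
    At s6: □□◇q requires □◇q at every successor {s2, s4, s5}.
      □◇q fails at s2, so □□◇q is false at s6.
    At s6: □q requires q at every successor {s2, s4, s5}.
      q fails at s4, so □q is false at s6.
Satisfying worlds: {s0, s4}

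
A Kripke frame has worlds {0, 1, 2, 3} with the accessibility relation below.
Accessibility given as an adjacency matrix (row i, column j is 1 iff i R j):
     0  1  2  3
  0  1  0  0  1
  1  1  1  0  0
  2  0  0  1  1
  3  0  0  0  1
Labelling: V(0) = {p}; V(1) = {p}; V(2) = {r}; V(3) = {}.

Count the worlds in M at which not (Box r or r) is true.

Let φ = not (Box r or r). Evaluate φ at each world:
  0 (successors {0, 3}): φ is true.
  1 (successors {0, 1}): φ is true.
  2 (successors {2, 3}): φ is false.
  3 (successors {3}): φ is true.
For instance, at 3:
  At 3: Box r or r is false, so not (Box r or r) is true.
    At 3: Box r is false, r is false, so Box r or r is false.
      At 3: Box r requires r at every successor {3}.
        r fails at 3, so Box r is false at 3.
Satisfying worlds: {0, 1, 3}

3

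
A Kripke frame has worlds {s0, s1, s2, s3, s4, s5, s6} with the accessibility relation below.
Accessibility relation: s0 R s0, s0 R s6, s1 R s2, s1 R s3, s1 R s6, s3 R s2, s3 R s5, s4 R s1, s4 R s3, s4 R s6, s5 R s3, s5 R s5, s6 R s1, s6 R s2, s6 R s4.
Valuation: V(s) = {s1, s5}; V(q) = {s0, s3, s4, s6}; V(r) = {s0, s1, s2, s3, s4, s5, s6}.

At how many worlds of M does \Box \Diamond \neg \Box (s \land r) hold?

Let φ = \Box \Diamond \neg \Box (s \land r). Evaluate φ at each world:
  s0 (successors {s0, s6}): φ is true.
  s1 (successors {s2, s3, s6}): φ is false.
  s2 (successors ∅): φ is true.
  s3 (successors {s2, s5}): φ is false.
  s4 (successors {s1, s3, s6}): φ is true.
  s5 (successors {s3, s5}): φ is true.
  s6 (successors {s1, s2, s4}): φ is false.
For instance, at s6:
  At s6: \Box \Diamond \neg \Box (s \land r) requires \Diamond \neg \Box (s \land r) at every successor {s1, s2, s4}.
    \Diamond \neg \Box (s \land r) fails at s2, so \Box \Diamond \neg \Box (s \land r) is false at s6.
      At s2: no accessible worlds, so \Diamond \neg \Box (s \land r) is false.
Satisfying worlds: {s0, s2, s4, s5}

4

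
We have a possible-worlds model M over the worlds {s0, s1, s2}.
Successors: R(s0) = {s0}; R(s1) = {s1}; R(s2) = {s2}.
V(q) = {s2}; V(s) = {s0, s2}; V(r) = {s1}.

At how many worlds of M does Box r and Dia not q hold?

Let φ = Box r and Dia not q. Evaluate φ at each world:
  s0 (successors {s0}): φ is false.
  s1 (successors {s1}): φ is true.
  s2 (successors {s2}): φ is false.
For instance, at s1:
  At s1: Box r is true, Dia not q is true, so Box r and Dia not q is true.
    At s1: Box r requires r at every successor {s1}.
      At s1: r is true.
    So Box r is true at s1.
    At s1: Dia not q requires not q at some successor in {s1}.
      not q holds at s1, so Dia not q is true at s1.
Satisfying worlds: {s1}

1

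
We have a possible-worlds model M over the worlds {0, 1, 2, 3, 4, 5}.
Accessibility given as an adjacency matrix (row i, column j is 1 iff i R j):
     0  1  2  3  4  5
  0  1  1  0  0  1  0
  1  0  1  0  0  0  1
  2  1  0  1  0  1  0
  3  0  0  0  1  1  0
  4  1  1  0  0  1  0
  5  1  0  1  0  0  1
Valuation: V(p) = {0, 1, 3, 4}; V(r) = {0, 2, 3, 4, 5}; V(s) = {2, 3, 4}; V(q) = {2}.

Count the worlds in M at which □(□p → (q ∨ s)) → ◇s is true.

5

Let φ = □(□p → (q ∨ s)) → ◇s. Evaluate φ at each world:
  0 (successors {0, 1, 4}): φ is true.
  1 (successors {1, 5}): φ is false.
  2 (successors {0, 2, 4}): φ is true.
  3 (successors {3, 4}): φ is true.
  4 (successors {0, 1, 4}): φ is true.
  5 (successors {0, 2, 5}): φ is true.
For instance, at 1:
  At 1: □(□p → (q ∨ s)) is true, ◇s is false, so □(□p → (q ∨ s)) → ◇s is false.
    At 1: □(□p → (q ∨ s)) requires □p → (q ∨ s) at every successor {1, 5}.
      At 1: □p → (q ∨ s) is true.
      At 5: □p → (q ∨ s) is true.
    So □(□p → (q ∨ s)) is true at 1.
    At 1: ◇s requires s at some successor in {1, 5}.
      At 1: s is false.
      At 5: s is false.
    So ◇s is false at 1.
Satisfying worlds: {0, 2, 3, 4, 5}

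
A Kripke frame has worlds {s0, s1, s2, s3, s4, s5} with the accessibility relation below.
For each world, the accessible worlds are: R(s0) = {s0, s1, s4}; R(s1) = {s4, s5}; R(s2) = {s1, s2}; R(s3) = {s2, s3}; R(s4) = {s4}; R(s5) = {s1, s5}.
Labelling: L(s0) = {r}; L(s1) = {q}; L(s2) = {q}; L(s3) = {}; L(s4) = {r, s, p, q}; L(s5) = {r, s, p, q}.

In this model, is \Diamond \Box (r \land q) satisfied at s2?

Yes

At s2: \Diamond \Box (r \land q) requires \Box (r \land q) at some successor in {s1, s2}.
  \Box (r \land q) holds at s1, so \Diamond \Box (r \land q) is true at s2.
    At s1: \Box (r \land q) requires r \land q at every successor {s4, s5}.
      At s4: r \land q is true.
      At s5: r \land q is true.
    So \Box (r \land q) is true at s1.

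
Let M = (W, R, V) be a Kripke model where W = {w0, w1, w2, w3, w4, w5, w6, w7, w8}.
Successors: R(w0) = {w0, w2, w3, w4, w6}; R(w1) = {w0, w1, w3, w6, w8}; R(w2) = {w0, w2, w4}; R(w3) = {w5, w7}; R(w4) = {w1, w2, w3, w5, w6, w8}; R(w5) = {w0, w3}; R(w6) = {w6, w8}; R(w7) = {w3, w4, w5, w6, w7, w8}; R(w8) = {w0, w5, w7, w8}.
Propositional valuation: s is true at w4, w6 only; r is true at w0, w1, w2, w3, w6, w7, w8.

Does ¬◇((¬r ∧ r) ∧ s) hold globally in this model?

Yes

Recall that ◇ψ holds at a world iff ψ holds at some accessible world.
Let φ = ¬◇((¬r ∧ r) ∧ s). Evaluate φ at each world:
  w0 (successors {w0, w2, w3, w4, w6}): φ is true.
  w1 (successors {w0, w1, w3, w6, w8}): φ is true.
  w2 (successors {w0, w2, w4}): φ is true.
  w3 (successors {w5, w7}): φ is true.
  w4 (successors {w1, w2, w3, w5, w6, w8}): φ is true.
  w5 (successors {w0, w3}): φ is true.
  w6 (successors {w6, w8}): φ is true.
  w7 (successors {w3, w4, w5, w6, w7, w8}): φ is true.
  w8 (successors {w0, w5, w7, w8}): φ is true.
For instance, at w0:
  At w0: ◇((¬r ∧ r) ∧ s) is false, so ¬◇((¬r ∧ r) ∧ s) is true.
    At w0: ◇((¬r ∧ r) ∧ s) requires (¬r ∧ r) ∧ s at some successor in {w0, w2, w3, w4, w6}.
      At w0: (¬r ∧ r) ∧ s is false.
      At w2: (¬r ∧ r) ∧ s is false.
      At w3: (¬r ∧ r) ∧ s is false.
      At w4: (¬r ∧ r) ∧ s is false.
      At w6: (¬r ∧ r) ∧ s is false.
    So ◇((¬r ∧ r) ∧ s) is false at w0.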